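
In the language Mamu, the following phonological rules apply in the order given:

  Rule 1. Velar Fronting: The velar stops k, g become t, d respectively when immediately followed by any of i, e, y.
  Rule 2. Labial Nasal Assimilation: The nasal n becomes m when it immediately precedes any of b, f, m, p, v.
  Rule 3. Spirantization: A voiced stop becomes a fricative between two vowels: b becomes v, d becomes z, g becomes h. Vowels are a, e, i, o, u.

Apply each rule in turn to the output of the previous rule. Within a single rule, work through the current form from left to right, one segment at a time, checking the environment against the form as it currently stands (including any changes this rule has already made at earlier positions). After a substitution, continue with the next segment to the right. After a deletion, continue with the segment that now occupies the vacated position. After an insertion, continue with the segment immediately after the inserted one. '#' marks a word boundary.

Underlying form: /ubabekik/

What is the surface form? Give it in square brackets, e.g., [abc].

Rule 1 Velar Fronting: [ubabekik] → [ubabetik]
Rule 2 Labial Nasal Assimilation: no change — [ubabetik]
Rule 3 Spirantization: [ubabetik] → [uvavetik]

[uvavetik]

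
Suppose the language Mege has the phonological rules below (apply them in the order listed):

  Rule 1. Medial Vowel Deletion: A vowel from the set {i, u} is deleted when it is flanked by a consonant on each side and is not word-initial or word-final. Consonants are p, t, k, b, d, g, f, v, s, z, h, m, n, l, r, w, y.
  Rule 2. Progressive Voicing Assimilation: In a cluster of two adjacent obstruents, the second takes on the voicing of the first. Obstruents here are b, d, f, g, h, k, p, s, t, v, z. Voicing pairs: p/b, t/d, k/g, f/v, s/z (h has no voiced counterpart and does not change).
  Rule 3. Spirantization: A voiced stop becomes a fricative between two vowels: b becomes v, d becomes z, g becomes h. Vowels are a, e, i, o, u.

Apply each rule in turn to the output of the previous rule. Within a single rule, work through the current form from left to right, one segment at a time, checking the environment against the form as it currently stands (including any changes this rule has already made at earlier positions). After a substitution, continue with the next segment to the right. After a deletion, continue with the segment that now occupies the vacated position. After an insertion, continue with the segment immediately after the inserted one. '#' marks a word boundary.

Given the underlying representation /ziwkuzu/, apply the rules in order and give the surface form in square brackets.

[zwksu]

Rule 1 Medial Vowel Deletion: [ziwkuzu] → [zwkzu]
Rule 2 Progressive Voicing Assimilation: [zwkzu] → [zwksu]
Rule 3 Spirantization: no change — [zwksu]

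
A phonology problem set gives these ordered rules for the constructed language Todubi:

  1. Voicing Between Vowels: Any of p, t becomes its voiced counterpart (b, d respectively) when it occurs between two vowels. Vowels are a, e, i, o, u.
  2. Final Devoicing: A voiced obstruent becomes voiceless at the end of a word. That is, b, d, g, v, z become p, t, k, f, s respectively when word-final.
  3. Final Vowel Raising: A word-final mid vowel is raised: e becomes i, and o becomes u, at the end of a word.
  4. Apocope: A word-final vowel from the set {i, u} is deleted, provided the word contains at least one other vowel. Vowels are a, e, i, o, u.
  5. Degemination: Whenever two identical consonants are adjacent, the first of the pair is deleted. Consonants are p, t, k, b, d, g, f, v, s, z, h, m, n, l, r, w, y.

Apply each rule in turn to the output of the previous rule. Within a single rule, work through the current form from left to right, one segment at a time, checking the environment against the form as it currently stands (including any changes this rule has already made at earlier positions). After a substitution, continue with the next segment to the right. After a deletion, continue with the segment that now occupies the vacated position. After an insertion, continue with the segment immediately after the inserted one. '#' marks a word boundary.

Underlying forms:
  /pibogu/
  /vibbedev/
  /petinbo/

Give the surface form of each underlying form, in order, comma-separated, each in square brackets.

[pibog], [vibedef], [pedinb]

/pibogu/:
  1 Voicing Between Vowels: no change — [pibogu]
  2 Final Devoicing: no change — [pibogu]
  3 Final Vowel Raising: no change — [pibogu]
  4 Apocope: [pibogu] → [pibog]
  5 Degemination: no change — [pibog]
/vibbedev/:
  1 Voicing Between Vowels: no change — [vibbedev]
  2 Final Devoicing: [vibbedev] → [vibbedef]
  3 Final Vowel Raising: no change — [vibbedef]
  4 Apocope: no change — [vibbedef]
  5 Degemination: [vibbedef] → [vibedef]
/petinbo/:
  1 Voicing Between Vowels: [petinbo] → [pedinbo]
  2 Final Devoicing: no change — [pedinbo]
  3 Final Vowel Raising: [pedinbo] → [pedinbu]
  4 Apocope: [pedinbu] → [pedinb]
  5 Degemination: no change — [pedinb]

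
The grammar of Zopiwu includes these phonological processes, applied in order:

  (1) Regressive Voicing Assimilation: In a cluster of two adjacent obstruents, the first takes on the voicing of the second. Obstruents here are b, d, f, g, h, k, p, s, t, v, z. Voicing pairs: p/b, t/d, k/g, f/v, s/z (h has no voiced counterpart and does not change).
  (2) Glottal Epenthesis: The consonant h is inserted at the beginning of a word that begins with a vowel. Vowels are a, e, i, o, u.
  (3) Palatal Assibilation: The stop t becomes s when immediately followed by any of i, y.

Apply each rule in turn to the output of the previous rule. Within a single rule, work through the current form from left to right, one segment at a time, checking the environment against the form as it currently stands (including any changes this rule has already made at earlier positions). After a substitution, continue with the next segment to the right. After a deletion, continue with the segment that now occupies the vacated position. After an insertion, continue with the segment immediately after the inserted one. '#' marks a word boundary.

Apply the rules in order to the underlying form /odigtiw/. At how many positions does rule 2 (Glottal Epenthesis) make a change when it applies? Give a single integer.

(1) Regressive Voicing Assimilation: [odigtiw] → [odiktiw]
(2) Glottal Epenthesis: [odiktiw] → [hodiktiw]
(3) Palatal Assibilation: [hodiktiw] → [hodiksiw]
Rule 2 changed 1 position(s).

1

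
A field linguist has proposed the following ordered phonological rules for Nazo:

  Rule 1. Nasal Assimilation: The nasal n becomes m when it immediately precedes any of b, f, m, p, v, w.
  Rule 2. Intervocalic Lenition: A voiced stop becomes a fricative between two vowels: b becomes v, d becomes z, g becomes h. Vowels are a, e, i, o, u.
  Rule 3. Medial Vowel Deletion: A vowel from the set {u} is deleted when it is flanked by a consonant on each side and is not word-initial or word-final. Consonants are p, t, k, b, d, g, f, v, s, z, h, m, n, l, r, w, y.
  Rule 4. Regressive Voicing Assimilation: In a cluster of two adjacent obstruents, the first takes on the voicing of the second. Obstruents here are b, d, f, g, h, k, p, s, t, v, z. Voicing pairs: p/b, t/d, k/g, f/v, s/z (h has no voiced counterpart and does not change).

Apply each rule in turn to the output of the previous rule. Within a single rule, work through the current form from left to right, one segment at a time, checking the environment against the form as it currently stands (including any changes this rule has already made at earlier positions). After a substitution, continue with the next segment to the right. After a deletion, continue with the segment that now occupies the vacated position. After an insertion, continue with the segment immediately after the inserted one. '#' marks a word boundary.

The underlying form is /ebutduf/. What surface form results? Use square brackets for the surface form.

[efdtf]

Rule 1 Nasal Assimilation: no change — [ebutduf]
Rule 2 Intervocalic Lenition: [ebutduf] → [evutduf]
Rule 3 Medial Vowel Deletion: [evutduf] → [evtdf]
Rule 4 Regressive Voicing Assimilation: [evtdf] → [efdtf]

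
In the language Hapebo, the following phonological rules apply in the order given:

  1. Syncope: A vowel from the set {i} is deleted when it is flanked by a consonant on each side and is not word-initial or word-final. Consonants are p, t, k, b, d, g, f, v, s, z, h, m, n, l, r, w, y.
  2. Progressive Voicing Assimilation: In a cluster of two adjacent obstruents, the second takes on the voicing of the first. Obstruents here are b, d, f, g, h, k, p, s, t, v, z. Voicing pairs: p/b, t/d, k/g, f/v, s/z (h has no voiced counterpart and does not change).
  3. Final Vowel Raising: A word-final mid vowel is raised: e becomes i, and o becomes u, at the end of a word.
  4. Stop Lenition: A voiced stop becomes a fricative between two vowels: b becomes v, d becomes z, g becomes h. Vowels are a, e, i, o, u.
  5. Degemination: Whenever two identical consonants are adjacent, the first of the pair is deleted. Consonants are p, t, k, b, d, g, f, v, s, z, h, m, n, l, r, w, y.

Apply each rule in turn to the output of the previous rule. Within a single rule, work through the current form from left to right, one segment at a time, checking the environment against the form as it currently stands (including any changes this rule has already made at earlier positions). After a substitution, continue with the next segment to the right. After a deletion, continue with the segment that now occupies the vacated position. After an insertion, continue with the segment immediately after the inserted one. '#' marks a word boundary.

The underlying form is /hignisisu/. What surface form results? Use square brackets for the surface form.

[hknsu]

1 Syncope: [hignisisu] → [hgnssu]
2 Progressive Voicing Assimilation: [hgnssu] → [hknssu]
3 Final Vowel Raising: no change — [hknssu]
4 Stop Lenition: no change — [hknssu]
5 Degemination: [hknssu] → [hknsu]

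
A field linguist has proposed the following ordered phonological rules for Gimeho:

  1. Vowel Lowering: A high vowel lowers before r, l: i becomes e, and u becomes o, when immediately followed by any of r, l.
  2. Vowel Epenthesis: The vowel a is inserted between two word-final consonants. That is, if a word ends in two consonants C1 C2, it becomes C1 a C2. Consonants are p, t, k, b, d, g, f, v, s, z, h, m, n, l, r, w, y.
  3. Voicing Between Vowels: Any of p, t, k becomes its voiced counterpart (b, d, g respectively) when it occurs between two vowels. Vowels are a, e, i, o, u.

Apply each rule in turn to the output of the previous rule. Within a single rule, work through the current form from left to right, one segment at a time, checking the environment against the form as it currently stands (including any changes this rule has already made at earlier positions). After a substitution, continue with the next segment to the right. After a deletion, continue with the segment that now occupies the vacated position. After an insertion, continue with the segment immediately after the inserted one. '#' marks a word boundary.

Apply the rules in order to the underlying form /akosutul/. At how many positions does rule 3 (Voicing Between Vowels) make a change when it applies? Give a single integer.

2

1 Vowel Lowering: [akosutul] → [akosutol]
2 Vowel Epenthesis: no change — [akosutol]
3 Voicing Between Vowels: [akosutol] → [agosudol]
Rule 3 changed 2 position(s).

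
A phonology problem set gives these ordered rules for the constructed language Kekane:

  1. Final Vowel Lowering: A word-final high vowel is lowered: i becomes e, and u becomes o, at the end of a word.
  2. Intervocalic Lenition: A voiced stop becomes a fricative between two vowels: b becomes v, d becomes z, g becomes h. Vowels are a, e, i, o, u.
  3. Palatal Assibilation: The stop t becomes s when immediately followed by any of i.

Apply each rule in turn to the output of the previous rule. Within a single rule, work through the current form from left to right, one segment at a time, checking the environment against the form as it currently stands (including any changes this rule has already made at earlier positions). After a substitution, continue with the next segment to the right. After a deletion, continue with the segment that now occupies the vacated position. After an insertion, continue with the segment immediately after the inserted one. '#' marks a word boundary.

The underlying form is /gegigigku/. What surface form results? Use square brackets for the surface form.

1 Final Vowel Lowering: [gegigigku] → [gegigigko]
2 Intervocalic Lenition: [gegigigko] → [gehihigko]
3 Palatal Assibilation: no change — [gehihigko]

[gehihigko]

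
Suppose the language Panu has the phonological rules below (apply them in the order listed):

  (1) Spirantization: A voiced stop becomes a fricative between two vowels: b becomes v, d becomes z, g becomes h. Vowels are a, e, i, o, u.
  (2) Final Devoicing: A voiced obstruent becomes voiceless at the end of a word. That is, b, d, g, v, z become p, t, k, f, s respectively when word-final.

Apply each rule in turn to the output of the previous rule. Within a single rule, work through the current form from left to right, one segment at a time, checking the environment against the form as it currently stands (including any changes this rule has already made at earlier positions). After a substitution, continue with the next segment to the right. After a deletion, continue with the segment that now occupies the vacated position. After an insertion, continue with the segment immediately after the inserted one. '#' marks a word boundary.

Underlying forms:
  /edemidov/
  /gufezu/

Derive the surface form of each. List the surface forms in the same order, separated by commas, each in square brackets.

/edemidov/:
  (1) Spirantization: [edemidov] → [ezemizov]
  (2) Final Devoicing: [ezemizov] → [ezemizof]
/gufezu/:
  (1) Spirantization: no change — [gufezu]
  (2) Final Devoicing: no change — [gufezu]

[ezemizof], [gufezu]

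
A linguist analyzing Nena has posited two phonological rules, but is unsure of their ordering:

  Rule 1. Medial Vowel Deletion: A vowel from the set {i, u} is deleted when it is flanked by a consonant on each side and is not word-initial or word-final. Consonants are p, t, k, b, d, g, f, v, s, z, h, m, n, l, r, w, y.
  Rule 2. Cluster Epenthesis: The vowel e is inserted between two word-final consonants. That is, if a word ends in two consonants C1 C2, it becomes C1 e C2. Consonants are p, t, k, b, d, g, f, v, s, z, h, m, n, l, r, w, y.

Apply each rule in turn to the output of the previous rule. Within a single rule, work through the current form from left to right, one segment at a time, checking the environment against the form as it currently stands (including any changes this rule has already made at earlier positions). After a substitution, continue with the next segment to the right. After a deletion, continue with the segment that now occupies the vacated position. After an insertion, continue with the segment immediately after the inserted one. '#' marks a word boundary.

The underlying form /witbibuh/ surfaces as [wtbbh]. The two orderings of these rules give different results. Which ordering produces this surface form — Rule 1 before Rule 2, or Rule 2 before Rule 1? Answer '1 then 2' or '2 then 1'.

Order 1 then 2:
  1 Medial Vowel Deletion: [witbibuh] → [wtbbh]
  2 Cluster Epenthesis: [wtbbh] → [wtbbeh]
  result: [wtbbeh]
Order 2 then 1:
  2 Cluster Epenthesis: no change — [witbibuh]
  1 Medial Vowel Deletion: [witbibuh] → [wtbbh]
  result: [wtbbh]

2 then 1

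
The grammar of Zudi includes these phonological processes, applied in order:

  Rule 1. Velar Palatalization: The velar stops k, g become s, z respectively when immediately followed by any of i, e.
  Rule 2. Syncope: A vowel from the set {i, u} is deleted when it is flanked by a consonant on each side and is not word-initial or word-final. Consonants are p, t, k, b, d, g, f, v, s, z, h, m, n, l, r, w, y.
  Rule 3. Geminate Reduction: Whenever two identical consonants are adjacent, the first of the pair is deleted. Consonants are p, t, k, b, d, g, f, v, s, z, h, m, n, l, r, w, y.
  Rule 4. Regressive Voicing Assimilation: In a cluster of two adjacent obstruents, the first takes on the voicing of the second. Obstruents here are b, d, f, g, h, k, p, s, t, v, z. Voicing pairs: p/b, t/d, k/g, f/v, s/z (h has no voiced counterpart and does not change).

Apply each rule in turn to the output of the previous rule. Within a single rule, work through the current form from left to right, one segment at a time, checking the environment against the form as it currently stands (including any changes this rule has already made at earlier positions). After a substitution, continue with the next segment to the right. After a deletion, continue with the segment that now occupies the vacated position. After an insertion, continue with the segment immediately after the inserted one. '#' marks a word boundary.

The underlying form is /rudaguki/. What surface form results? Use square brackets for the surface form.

Rule 1 Velar Palatalization: [rudaguki] → [rudagusi]
Rule 2 Syncope: [rudagusi] → [rdagsi]
Rule 3 Geminate Reduction: no change — [rdagsi]
Rule 4 Regressive Voicing Assimilation: [rdagsi] → [rdaksi]

[rdaksi]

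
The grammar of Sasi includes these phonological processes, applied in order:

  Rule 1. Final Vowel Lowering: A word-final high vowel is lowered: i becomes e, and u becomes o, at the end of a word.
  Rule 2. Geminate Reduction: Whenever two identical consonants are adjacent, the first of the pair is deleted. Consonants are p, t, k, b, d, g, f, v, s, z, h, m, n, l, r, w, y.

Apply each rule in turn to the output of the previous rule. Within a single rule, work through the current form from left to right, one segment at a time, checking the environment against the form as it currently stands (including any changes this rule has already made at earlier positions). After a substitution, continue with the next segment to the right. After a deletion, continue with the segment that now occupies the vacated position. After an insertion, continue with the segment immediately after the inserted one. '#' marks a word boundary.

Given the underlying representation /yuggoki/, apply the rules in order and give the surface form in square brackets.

[yugoke]

Rule 1 Final Vowel Lowering: [yuggoki] → [yuggoke]
Rule 2 Geminate Reduction: [yuggoke] → [yugoke]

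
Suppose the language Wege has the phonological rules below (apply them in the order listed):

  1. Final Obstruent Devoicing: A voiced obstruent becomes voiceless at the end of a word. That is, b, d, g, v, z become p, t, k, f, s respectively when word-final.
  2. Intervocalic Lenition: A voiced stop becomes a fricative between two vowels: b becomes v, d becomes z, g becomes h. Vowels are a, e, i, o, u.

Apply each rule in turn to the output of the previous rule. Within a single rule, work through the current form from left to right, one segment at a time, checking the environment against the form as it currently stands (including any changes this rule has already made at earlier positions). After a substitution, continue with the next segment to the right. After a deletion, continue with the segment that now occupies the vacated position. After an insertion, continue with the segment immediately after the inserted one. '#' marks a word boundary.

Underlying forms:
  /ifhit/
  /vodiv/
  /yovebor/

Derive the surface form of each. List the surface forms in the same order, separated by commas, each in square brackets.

/ifhit/:
  1 Final Obstruent Devoicing: no change — [ifhit]
  2 Intervocalic Lenition: no change — [ifhit]
/vodiv/:
  1 Final Obstruent Devoicing: [vodiv] → [vodif]
  2 Intervocalic Lenition: [vodif] → [vozif]
/yovebor/:
  1 Final Obstruent Devoicing: no change — [yovebor]
  2 Intervocalic Lenition: [yovebor] → [yovevor]

[ifhit], [vozif], [yovevor]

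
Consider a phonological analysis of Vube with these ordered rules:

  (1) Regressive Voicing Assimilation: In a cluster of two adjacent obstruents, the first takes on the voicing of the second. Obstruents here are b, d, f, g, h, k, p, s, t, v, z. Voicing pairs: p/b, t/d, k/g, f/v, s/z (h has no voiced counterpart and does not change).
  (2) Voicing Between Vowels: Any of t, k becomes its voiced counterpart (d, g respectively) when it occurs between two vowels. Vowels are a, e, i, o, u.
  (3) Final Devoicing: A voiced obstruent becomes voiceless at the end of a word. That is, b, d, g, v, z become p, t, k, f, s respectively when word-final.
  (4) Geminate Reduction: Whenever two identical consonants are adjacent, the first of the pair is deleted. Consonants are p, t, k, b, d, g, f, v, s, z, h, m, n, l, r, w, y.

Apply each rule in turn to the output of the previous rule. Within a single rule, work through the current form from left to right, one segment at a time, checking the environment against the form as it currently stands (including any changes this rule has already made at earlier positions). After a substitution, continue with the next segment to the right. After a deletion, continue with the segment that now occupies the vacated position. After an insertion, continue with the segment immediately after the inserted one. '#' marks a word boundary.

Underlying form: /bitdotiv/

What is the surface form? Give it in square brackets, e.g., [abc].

[bidodif]

(1) Regressive Voicing Assimilation: [bitdotiv] → [biddotiv]
(2) Voicing Between Vowels: [biddotiv] → [biddodiv]
(3) Final Devoicing: [biddodiv] → [biddodif]
(4) Geminate Reduction: [biddodif] → [bidodif]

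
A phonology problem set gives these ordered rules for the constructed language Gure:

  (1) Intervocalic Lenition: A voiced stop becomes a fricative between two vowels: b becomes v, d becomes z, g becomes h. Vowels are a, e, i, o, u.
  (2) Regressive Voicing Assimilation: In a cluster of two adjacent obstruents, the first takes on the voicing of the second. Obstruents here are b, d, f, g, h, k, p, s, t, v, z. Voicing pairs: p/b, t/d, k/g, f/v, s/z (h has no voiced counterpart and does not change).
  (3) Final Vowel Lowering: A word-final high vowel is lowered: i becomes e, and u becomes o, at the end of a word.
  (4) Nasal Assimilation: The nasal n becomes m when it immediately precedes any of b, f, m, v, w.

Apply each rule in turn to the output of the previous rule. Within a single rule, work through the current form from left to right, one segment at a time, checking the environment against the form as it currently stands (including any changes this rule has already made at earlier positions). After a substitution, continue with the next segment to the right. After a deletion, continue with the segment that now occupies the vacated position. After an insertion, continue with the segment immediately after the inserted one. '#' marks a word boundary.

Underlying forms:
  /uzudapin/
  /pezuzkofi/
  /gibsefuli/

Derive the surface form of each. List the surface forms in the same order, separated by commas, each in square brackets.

/uzudapin/:
  (1) Intervocalic Lenition: [uzudapin] → [uzuzapin]
  (2) Regressive Voicing Assimilation: no change — [uzuzapin]
  (3) Final Vowel Lowering: no change — [uzuzapin]
  (4) Nasal Assimilation: no change — [uzuzapin]
/pezuzkofi/:
  (1) Intervocalic Lenition: no change — [pezuzkofi]
  (2) Regressive Voicing Assimilation: [pezuzkofi] → [pezuskofi]
  (3) Final Vowel Lowering: [pezuskofi] → [pezuskofe]
  (4) Nasal Assimilation: no change — [pezuskofe]
/gibsefuli/:
  (1) Intervocalic Lenition: no change — [gibsefuli]
  (2) Regressive Voicing Assimilation: [gibsefuli] → [gipsefuli]
  (3) Final Vowel Lowering: [gipsefuli] → [gipsefule]
  (4) Nasal Assimilation: no change — [gipsefule]

[uzuzapin], [pezuskofe], [gipsefule]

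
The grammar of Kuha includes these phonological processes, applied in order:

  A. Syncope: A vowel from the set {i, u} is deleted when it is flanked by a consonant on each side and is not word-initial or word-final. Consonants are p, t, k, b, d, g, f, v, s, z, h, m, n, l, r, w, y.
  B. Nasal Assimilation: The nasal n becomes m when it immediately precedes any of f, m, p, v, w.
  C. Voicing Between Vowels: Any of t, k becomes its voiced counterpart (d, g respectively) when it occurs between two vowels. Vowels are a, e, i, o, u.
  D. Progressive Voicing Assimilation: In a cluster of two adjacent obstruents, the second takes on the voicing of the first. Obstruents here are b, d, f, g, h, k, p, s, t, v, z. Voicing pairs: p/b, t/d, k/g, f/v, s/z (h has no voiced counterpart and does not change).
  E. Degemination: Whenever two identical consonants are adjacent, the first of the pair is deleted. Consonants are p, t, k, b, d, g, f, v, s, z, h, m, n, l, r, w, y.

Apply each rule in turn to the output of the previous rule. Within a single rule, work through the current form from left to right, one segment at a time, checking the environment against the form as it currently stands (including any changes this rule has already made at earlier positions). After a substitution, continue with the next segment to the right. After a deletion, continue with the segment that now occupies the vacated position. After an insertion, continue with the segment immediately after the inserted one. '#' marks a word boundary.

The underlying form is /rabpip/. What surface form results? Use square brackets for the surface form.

[rab]

A Syncope: [rabpip] → [rabpp]
B Nasal Assimilation: no change — [rabpp]
C Voicing Between Vowels: no change — [rabpp]
D Progressive Voicing Assimilation: [rabpp] → [rabbb]
E Degemination: [rabbb] → [rab]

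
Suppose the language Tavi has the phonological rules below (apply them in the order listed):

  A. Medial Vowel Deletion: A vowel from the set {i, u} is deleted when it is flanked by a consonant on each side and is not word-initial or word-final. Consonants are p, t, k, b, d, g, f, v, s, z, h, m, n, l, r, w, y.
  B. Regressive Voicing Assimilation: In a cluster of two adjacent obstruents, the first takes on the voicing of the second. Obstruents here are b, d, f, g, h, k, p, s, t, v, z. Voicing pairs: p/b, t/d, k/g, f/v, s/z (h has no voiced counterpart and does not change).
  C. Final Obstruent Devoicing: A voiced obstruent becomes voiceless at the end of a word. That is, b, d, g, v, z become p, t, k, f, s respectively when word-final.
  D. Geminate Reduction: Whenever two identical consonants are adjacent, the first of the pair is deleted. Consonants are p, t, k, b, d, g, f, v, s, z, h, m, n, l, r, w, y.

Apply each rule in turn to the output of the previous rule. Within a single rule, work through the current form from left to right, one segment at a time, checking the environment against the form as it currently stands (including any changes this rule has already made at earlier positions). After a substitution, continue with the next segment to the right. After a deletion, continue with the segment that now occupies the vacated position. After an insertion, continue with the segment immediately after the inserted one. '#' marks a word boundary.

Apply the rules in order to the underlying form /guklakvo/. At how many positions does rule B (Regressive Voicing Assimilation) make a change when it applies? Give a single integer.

2

A Medial Vowel Deletion: [guklakvo] → [gklakvo]
B Regressive Voicing Assimilation: [gklakvo] → [kklagvo]
C Final Obstruent Devoicing: no change — [kklagvo]
D Geminate Reduction: [kklagvo] → [klagvo]
Rule B changed 2 position(s).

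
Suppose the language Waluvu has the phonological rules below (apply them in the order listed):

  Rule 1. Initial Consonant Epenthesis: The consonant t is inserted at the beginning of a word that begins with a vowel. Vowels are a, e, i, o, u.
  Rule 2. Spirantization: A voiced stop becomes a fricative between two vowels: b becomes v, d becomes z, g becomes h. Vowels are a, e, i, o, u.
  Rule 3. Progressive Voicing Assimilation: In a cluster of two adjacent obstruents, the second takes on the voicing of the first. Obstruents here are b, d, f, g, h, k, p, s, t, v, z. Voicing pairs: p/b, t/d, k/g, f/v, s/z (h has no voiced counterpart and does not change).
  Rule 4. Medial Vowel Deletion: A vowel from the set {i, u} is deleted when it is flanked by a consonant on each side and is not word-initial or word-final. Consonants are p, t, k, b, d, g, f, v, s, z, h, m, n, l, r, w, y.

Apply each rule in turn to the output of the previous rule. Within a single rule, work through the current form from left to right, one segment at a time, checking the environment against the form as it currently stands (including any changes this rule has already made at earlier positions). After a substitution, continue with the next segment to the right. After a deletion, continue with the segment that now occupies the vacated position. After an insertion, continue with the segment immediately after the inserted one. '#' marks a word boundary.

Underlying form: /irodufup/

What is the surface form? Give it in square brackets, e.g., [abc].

Rule 1 Initial Consonant Epenthesis: [irodufup] → [tirodufup]
Rule 2 Spirantization: [tirodufup] → [tirozufup]
Rule 3 Progressive Voicing Assimilation: no change — [tirozufup]
Rule 4 Medial Vowel Deletion: [tirozufup] → [trozfp]

[trozfp]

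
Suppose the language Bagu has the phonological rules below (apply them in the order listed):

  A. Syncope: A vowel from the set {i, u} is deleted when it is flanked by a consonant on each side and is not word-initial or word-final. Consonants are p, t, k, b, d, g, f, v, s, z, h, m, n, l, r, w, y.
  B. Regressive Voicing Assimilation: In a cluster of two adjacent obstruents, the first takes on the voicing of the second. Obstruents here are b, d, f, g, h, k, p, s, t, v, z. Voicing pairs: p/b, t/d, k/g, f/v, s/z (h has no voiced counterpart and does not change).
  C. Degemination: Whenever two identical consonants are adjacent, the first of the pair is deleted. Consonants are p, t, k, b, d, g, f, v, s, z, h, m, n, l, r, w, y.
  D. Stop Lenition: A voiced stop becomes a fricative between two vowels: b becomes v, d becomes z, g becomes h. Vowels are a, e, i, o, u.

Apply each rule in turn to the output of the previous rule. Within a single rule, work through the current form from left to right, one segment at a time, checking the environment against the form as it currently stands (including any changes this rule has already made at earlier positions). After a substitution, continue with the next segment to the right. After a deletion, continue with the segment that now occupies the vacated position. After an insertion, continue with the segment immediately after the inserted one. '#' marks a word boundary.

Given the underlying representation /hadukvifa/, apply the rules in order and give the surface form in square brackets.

[hatgfa]

A Syncope: [hadukvifa] → [hadkvfa]
B Regressive Voicing Assimilation: [hadkvfa] → [hatgffa]
C Degemination: [hatgffa] → [hatgfa]
D Stop Lenition: no change — [hatgfa]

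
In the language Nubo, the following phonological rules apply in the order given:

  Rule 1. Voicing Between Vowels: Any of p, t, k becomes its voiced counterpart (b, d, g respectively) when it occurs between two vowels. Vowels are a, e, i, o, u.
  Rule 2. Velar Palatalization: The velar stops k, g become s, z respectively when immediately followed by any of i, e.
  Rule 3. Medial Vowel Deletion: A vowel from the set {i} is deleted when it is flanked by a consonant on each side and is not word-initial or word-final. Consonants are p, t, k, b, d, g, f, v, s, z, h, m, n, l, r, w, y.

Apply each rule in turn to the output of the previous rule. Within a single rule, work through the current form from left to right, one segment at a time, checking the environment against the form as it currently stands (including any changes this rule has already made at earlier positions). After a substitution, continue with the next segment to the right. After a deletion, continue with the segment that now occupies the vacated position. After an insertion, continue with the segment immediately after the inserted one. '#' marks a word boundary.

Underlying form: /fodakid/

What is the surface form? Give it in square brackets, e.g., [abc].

[fodazd]

Rule 1 Voicing Between Vowels: [fodakid] → [fodagid]
Rule 2 Velar Palatalization: [fodagid] → [fodazid]
Rule 3 Medial Vowel Deletion: [fodazid] → [fodazd]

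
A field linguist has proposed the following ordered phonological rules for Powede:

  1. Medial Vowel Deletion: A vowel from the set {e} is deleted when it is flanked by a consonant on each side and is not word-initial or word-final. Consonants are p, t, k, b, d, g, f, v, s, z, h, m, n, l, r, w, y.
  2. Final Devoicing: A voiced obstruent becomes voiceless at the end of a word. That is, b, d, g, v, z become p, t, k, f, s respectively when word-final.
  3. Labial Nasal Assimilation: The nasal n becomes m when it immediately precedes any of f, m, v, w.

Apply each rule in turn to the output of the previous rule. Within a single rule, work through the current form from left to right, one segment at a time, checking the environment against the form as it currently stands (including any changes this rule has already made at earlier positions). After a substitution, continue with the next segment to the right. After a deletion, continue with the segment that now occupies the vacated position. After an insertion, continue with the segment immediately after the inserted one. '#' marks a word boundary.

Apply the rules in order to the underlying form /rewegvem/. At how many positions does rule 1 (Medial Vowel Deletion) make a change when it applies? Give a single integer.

1 Medial Vowel Deletion: [rewegvem] → [rwgvm]
2 Final Devoicing: no change — [rwgvm]
3 Labial Nasal Assimilation: no change — [rwgvm]
Rule 1 changed 3 position(s).

3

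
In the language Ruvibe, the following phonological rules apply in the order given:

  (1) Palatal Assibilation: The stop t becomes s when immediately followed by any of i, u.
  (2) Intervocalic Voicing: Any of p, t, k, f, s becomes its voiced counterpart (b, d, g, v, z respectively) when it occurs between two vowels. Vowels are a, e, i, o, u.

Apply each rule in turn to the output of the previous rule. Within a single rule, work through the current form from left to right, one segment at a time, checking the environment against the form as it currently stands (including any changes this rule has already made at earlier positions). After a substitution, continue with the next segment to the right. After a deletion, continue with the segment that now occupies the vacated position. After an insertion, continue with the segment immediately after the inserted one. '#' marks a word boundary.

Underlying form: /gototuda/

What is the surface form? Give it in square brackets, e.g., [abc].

(1) Palatal Assibilation: [gototuda] → [gotosuda]
(2) Intervocalic Voicing: [gotosuda] → [godozuda]

[godozuda]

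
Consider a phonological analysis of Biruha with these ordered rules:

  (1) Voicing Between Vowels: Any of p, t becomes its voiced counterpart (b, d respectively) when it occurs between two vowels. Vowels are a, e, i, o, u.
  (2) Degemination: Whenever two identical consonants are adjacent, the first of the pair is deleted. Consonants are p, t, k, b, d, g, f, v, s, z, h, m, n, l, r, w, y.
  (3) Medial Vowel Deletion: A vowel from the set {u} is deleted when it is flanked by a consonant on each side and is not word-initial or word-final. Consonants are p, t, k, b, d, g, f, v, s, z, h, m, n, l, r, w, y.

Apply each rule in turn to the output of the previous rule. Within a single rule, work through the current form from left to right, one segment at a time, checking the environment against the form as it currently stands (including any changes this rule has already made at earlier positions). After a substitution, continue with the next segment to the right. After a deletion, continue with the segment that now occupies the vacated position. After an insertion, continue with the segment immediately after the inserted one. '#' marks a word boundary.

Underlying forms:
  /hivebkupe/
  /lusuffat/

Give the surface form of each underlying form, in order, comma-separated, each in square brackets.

[hivebkbe], [lsfat]

/hivebkupe/:
  (1) Voicing Between Vowels: [hivebkupe] → [hivebkube]
  (2) Degemination: no change — [hivebkube]
  (3) Medial Vowel Deletion: [hivebkube] → [hivebkbe]
/lusuffat/:
  (1) Voicing Between Vowels: no change — [lusuffat]
  (2) Degemination: [lusuffat] → [lusufat]
  (3) Medial Vowel Deletion: [lusufat] → [lsfat]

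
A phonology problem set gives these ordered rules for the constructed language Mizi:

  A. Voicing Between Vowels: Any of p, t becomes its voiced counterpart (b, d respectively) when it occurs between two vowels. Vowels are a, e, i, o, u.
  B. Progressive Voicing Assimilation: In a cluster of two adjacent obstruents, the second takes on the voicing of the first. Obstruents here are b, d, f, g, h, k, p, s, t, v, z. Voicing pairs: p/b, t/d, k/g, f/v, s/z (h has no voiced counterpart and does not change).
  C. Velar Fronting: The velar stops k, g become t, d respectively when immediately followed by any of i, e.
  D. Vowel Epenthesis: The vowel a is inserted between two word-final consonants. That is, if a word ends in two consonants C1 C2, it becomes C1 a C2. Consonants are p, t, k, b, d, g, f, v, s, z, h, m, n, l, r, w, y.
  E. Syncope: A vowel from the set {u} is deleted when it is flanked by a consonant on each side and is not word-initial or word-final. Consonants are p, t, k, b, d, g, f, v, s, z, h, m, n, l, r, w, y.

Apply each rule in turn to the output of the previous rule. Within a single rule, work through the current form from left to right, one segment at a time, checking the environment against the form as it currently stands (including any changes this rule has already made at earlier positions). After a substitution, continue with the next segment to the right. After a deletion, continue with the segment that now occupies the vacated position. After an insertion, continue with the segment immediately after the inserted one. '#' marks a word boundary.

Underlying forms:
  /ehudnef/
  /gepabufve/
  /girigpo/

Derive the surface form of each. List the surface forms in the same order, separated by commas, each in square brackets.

/ehudnef/:
  A Voicing Between Vowels: no change — [ehudnef]
  B Progressive Voicing Assimilation: no change — [ehudnef]
  C Velar Fronting: no change — [ehudnef]
  D Vowel Epenthesis: no change — [ehudnef]
  E Syncope: [ehudnef] → [ehdnef]
/gepabufve/:
  A Voicing Between Vowels: [gepabufve] → [gebabufve]
  B Progressive Voicing Assimilation: [gebabufve] → [gebabuffe]
  C Velar Fronting: [gebabuffe] → [debabuffe]
  D Vowel Epenthesis: no change — [debabuffe]
  E Syncope: [debabuffe] → [debabffe]
/girigpo/:
  A Voicing Between Vowels: no change — [girigpo]
  B Progressive Voicing Assimilation: [girigpo] → [girigbo]
  C Velar Fronting: [girigbo] → [dirigbo]
  D Vowel Epenthesis: no change — [dirigbo]
  E Syncope: no change — [dirigbo]

[ehdnef], [debabffe], [dirigbo]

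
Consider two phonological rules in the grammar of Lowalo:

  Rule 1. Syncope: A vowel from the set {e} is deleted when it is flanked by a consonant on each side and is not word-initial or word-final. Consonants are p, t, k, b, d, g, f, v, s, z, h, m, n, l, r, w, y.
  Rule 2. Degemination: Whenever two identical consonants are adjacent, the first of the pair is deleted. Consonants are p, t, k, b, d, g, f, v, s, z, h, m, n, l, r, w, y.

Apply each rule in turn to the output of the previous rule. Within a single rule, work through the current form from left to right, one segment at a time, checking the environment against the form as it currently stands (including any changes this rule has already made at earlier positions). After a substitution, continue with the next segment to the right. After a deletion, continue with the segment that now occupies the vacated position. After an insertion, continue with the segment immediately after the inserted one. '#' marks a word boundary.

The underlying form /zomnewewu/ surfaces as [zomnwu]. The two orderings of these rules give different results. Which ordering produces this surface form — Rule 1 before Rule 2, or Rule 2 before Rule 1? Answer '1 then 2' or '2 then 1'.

1 then 2

Order 1 then 2:
  1 Syncope: [zomnewewu] → [zomnwwu]
  2 Degemination: [zomnwwu] → [zomnwu]
  result: [zomnwu]
Order 2 then 1:
  2 Degemination: no change — [zomnewewu]
  1 Syncope: [zomnewewu] → [zomnwwu]
  result: [zomnwwu]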